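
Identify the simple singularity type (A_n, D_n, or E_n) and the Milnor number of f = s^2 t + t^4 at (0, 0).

Type D_5, Milnor number mu = 5.

The Hessian of f at 0 has rank 0. Corank 2; j^3 = s^2*t has shape L^2 M (L != M), so D-series; mu = 5 gives D_5.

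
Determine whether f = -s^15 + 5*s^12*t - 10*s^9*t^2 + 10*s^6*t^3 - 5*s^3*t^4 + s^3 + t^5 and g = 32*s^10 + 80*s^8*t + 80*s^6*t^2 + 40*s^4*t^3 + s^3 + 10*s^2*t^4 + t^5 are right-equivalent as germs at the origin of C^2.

Yes.

The Hessian of f at 0 has rank 0. Corank 2; j^3 = s^3 is a perfect cube, so E-series; the 5-jet and mu = 8 give E_8. The Hessian of g at 0 has rank 0. Corank 2; j^3 = s^3 is a perfect cube, so E-series; the 5-jet and mu = 8 give E_8. Both have type E_8, hence right-equivalent.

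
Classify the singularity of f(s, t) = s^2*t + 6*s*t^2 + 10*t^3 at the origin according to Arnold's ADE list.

D4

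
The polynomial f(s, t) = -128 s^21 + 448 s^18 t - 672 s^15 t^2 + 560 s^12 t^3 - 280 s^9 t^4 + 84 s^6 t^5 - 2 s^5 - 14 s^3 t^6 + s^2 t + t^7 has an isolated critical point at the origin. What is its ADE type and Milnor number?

Type D_{8}, Milnor number mu = 8.

The Hessian of f at 0 has rank 0. Corank 2; j^3 = s^2*t has shape L^2 M (L != M), so D-series; mu = 8 gives D_8.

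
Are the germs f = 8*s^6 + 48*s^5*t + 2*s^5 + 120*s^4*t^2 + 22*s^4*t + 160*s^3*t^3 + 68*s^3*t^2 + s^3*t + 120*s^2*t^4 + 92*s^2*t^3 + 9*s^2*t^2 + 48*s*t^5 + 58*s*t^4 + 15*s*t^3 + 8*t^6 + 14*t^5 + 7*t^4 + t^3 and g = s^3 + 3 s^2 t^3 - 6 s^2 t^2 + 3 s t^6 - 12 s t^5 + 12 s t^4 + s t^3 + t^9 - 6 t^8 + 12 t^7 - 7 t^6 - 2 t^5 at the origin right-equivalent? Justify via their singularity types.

Yes.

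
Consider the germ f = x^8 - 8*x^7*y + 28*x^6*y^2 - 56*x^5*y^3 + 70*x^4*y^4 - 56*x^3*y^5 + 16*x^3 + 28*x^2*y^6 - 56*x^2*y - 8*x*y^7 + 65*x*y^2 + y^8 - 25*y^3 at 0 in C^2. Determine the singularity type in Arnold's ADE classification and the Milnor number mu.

The Hessian of f at 0 has rank 0. Corank 2; j^3 = (x - y)*(4*x - 5*y)^2 has shape L^2 M (L != M), so D-series; mu = 9 gives D_9.

Type D_9, Milnor number mu = 9.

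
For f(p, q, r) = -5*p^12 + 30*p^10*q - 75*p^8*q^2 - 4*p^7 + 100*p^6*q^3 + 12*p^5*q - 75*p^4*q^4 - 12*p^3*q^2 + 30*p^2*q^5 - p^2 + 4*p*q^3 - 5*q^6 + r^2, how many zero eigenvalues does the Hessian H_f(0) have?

1

The Hessian at 0 is [[-2, 0, 0], [0, 0, 0], [0, 0, 2]] of rank 2; hence corank 1.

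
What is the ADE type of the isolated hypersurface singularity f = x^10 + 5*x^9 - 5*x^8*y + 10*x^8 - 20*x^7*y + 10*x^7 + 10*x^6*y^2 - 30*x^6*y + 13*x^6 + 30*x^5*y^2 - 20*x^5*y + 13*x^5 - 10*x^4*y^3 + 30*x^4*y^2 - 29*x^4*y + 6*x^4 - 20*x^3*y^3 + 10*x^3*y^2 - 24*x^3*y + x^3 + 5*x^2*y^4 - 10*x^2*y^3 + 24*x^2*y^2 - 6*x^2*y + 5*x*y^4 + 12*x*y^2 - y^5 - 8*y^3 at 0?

E_{8}

The Hessian of f at 0 is [[0, 0], [0, 0]] with rank 0, so corank 2. A Groebner basis of the Jacobian ideal J(f) in C{x,y} is {7*x^2/384 + x*y^3 + 7*x*y^2/24 - 7*x*y/96 - 7*y^3/12 + 7*y^2/96, x^2/96 + x*y^2/6 - x*y/24 + y^4 - y^3/3 + y^2/24, x^3 + x^2/4 - 8*x*y^2 - x*y + 8*y^3 + y^2, x^2*y + x^2/24 - 10*x*y^2/3 - x*y/6 + 8*y^3/3 + y^2/6}; counting standard monomials gives mu = 8. Corank 2; j^3 = (x - 2*y)^3 is a perfect cube, so E-series; the 5-jet and mu = 8 give E_8.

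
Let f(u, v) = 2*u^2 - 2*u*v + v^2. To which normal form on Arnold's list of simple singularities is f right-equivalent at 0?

A_{1}

The Hessian of f at 0 has rank 2. Corank 0: nondegenerate Morse point, so A_1.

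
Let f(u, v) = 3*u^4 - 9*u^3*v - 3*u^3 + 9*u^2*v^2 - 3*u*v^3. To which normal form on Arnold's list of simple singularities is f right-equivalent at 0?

E_7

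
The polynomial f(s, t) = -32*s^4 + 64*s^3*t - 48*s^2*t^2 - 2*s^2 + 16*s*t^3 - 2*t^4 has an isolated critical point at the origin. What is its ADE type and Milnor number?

Type A3, Milnor number mu = 3.

The Hessian of f at 0 has rank 1. Corank 1: A-series; mu = 3 gives A_3.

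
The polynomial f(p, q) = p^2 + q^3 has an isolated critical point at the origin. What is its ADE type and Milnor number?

The Hessian of f at 0 has rank 1. Corank 1: A-series; mu = 2 gives A_2.

Type A2, Milnor number mu = 2.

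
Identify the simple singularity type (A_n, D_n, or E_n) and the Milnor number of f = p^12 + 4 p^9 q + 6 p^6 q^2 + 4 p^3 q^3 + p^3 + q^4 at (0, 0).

Type E6, Milnor number mu = 6.

The Hessian of f at 0 is [[0, 0], [0, 0]] with rank 0, so corank 2. A Groebner basis of the Jacobian ideal J(f) in C{p,q} is {q^3, p^2}; counting standard monomials gives mu = 6. Corank 2; j^3 = p^3 is a perfect cube, so E-series; the 4-jet and mu = 6 give E_6.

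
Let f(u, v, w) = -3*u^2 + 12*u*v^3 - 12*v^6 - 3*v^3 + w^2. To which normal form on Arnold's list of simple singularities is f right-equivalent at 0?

A_2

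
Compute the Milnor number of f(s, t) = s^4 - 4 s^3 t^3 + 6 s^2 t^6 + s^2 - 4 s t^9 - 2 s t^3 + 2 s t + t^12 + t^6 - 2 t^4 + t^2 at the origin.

The Hessian of f at 0 is [[2, 2], [2, 2]] with rank 1, so corank 1. A Groebner basis of the Jacobian ideal J(f) in C{s,t} is {t^3, s + t}; counting standard monomials gives mu = 3. Corank 1: A-series; mu = 3 gives A_3.

3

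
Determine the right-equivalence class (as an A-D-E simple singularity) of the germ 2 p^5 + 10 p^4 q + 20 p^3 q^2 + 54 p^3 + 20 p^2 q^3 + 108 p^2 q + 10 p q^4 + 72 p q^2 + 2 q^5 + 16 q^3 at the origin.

The Hessian of f at 0 has rank 0. Corank 2; j^3 = 2*(3*p + 2*q)^3 is a perfect cube, so E-series; the 5-jet and mu = 8 give E_8.

E8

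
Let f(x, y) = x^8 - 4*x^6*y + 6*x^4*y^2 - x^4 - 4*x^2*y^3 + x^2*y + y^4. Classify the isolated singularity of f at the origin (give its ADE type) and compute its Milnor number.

Type D5, Milnor number mu = 5.

The Hessian of f at 0 has rank 0. Corank 2; j^3 = x^2*y has shape L^2 M (L != M), so D-series; mu = 5 gives D_5.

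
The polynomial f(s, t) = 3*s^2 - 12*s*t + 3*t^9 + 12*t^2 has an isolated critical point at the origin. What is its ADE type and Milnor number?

The Hessian of f at 0 has rank 1. Corank 1: A-series; mu = 8 gives A_8.

Type A_8, Milnor number mu = 8.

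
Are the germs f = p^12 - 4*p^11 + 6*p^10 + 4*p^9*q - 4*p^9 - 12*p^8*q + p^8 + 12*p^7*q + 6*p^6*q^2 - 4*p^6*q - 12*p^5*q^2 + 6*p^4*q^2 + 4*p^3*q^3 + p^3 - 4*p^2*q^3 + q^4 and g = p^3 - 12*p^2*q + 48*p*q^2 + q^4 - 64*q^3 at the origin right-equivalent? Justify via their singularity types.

Yes.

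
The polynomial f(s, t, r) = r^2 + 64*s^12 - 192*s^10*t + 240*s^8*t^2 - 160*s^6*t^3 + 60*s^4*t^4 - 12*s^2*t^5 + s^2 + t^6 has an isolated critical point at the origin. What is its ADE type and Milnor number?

Type A_{5}, Milnor number mu = 5.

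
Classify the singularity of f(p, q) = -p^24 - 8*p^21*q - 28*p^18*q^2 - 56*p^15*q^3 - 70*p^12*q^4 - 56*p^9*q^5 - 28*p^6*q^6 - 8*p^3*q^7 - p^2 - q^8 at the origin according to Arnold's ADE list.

A_{7}

The Hessian of f at 0 has rank 1. Corank 1: A-series; mu = 7 gives A_7.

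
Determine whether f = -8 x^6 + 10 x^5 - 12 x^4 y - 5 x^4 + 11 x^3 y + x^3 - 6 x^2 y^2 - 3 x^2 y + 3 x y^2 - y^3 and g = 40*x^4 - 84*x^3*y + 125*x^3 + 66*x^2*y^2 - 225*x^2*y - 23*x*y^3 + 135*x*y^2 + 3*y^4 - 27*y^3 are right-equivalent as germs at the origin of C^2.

The Hessian of f at 0 has rank 0. Corank 2; j^3 = (x - y)^3 is a perfect cube, so E-series; the 4-jet and mu = 7 give E_7. The Hessian of g at 0 has rank 0. Corank 2; j^3 = (5*x - 3*y)^3 is a perfect cube, so E-series; the 4-jet and mu = 7 give E_7. Both have type E_7, hence right-equivalent.

Yes.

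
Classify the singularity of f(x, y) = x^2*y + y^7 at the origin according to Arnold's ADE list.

D_8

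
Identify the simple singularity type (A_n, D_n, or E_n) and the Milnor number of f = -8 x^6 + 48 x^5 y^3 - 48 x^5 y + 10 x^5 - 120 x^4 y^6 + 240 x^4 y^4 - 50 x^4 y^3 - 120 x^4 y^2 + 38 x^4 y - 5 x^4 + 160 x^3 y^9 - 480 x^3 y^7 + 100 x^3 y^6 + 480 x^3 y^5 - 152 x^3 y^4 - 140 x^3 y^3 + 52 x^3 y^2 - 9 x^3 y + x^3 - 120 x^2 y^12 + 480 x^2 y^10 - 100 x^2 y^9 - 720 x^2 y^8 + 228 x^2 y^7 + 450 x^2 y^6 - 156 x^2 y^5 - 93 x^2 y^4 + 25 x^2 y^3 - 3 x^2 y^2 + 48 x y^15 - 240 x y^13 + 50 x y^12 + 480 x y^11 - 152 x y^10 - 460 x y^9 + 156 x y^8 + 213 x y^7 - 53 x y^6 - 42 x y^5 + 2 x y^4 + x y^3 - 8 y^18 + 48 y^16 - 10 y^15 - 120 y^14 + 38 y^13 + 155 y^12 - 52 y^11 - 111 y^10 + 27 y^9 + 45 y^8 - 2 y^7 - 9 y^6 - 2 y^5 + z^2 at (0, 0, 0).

Type E7, Milnor number mu = 7.

The Hessian of f at 0 has rank 1. Corank 2; j^3 = x^3 is a perfect cube, so E-series; the 4-jet and mu = 7 give E_7.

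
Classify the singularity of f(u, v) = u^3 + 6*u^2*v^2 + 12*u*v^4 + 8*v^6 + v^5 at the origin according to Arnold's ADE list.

The Hessian of f at 0 is [[0, 0], [0, 0]] with rank 0, so corank 2. A Groebner basis of the Jacobian ideal J(f) in C{u,v} is {v^4, u^3, u^2/4 + u*v^2}; counting standard monomials gives mu = 8. Corank 2; j^3 = u^3 is a perfect cube, so E-series; the 5-jet and mu = 8 give E_8.

E_{8}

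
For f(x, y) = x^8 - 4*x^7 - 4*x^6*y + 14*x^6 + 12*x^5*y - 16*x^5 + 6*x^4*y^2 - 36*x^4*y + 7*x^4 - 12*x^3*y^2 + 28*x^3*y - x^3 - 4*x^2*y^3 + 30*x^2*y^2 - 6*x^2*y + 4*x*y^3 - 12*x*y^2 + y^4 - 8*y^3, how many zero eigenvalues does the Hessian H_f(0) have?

2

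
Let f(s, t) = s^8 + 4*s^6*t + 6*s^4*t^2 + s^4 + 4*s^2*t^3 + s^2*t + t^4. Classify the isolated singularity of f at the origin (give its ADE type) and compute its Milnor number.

Type D5, Milnor number mu = 5.

The Hessian of f at 0 is [[0, 0], [0, 0]] with rank 0, so corank 2. A Groebner basis of the Jacobian ideal J(f) in C{s,t} is {s^3, s^2/4 + t^3, s*t}; counting standard monomials gives mu = 5. Corank 2; j^3 = s^2*t has shape L^2 M (L != M), so D-series; mu = 5 gives D_5.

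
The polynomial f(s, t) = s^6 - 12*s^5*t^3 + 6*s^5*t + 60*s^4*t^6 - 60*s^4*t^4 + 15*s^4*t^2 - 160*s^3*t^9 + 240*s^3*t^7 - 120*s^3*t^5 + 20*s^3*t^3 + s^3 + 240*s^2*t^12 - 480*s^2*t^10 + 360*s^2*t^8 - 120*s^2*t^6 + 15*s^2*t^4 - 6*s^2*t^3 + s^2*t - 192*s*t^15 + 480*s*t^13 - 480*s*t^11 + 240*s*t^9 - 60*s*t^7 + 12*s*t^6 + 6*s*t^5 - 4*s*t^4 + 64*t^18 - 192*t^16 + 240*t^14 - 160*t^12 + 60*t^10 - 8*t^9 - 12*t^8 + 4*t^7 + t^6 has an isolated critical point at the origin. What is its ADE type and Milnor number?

The Hessian of f at 0 is [[0, 0], [0, 0]] with rank 0, so corank 2. A Groebner basis of the Jacobian ideal J(f) in C{s,t} is {-s^2/2 - s*t/2 + t^4, s^3, s^2*t, s^2/3 + s*t^2}; counting standard monomials gives mu = 7. Corank 2; j^3 = s^2*(s + t) has shape L^2 M (L != M), so D-series; mu = 7 gives D_7.

Type D7, Milnor number mu = 7.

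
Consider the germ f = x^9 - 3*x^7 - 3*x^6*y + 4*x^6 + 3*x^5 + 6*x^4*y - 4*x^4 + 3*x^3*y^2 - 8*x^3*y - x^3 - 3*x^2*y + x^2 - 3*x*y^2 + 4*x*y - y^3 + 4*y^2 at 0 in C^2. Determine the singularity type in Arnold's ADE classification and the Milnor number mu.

Type A2, Milnor number mu = 2.

The Hessian of f at 0 is [[2, 4], [4, 8]] with rank 1, so corank 1. A Groebner basis of the Jacobian ideal J(f) in C{x,y} is {y^2, x + 2*y}; counting standard monomials gives mu = 2. Corank 1: A-series; mu = 2 gives A_2.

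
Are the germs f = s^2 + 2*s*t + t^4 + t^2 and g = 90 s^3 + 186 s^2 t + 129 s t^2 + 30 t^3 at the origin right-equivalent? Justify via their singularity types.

No.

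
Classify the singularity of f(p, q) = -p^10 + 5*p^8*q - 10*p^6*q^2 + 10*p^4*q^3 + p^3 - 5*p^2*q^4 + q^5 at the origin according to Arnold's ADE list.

E_8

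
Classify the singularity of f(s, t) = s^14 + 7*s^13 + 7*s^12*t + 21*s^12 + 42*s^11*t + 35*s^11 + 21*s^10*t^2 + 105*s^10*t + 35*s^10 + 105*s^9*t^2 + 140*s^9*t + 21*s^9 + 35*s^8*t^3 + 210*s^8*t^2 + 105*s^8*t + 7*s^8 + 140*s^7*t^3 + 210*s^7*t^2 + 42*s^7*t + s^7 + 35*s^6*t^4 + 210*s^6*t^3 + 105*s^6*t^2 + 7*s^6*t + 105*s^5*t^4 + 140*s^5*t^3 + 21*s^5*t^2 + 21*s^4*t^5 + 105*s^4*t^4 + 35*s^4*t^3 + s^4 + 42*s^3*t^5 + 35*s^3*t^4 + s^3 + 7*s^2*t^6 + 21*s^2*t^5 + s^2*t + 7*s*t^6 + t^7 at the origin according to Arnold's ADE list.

The Hessian of f at 0 has rank 0. Corank 2; j^3 = s^2*(s + t) has shape L^2 M (L != M), so D-series; mu = 8 gives D_8.

D_{8}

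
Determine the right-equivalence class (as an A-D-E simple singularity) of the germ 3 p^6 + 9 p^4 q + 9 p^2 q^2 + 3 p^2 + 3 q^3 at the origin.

A2

The Hessian of f at 0 has rank 1. Corank 1: A-series; mu = 2 gives A_2.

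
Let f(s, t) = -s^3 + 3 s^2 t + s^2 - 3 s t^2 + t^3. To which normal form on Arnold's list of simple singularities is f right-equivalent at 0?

A_{2}

The Hessian of f at 0 is [[2, 0], [0, 0]] with rank 1, so corank 1. A Groebner basis of the Jacobian ideal J(f) in C{s,t} is {t^2, s}; counting standard monomials gives mu = 2. Corank 1: A-series; mu = 2 gives A_2.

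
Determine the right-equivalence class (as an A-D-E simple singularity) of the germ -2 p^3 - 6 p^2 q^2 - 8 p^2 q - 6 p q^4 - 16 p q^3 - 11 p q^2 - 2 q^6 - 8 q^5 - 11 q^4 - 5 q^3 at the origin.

D_{4}

The Hessian of f at 0 is [[0, 0], [0, 0]] with rank 0, so corank 2. A Groebner basis of the Jacobian ideal J(f) in C{p,q} is {q^3, p^2 + q^2/2, p*q + q^2/2}; counting standard monomials gives mu = 4. Corank 2; j^3 = -(p + q)*(2*p^2 + 6*p*q + 5*q^2) splits into three distinct lines over C (the quadratic factor has nonzero discriminant), so D_4.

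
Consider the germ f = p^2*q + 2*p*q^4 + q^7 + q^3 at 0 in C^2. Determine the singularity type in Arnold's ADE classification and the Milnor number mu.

The Hessian of f at 0 is [[0, 0], [0, 0]] with rank 0, so corank 2. A Groebner basis of the Jacobian ideal J(f) in C{p,q} is {q^3, p^2 + 3*q^2, p*q}; counting standard monomials gives mu = 4. Corank 2; j^3 = q*(p^2 + q^2) splits into three distinct lines over C (the quadratic factor has nonzero discriminant), so D_4.

Type D4, Milnor number mu = 4.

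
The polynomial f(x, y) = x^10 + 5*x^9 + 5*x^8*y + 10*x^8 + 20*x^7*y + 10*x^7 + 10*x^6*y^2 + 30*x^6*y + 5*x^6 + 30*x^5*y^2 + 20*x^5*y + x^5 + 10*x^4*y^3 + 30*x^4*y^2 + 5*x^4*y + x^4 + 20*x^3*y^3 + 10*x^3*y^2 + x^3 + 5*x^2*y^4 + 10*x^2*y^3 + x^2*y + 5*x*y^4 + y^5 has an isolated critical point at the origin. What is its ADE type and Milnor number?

Type D6, Milnor number mu = 6.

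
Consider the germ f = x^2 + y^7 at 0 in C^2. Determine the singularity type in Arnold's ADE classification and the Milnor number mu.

The Hessian of f at 0 has rank 1. Corank 1: A-series; mu = 6 gives A_6.

Type A_{6}, Milnor number mu = 6.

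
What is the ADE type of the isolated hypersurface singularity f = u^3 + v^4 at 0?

E_6

The Hessian of f at 0 has rank 0. Corank 2; j^3 = u^3 is a perfect cube, so E-series; the 4-jet and mu = 6 give E_6.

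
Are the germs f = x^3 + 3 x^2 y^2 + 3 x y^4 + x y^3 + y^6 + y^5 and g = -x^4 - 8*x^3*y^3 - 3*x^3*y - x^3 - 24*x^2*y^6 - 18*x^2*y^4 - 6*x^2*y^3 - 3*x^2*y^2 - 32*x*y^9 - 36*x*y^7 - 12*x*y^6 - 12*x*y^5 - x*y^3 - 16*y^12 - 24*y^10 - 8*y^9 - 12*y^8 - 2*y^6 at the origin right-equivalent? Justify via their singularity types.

The Hessian of f at 0 has rank 0. Corank 2; j^3 = x^3 is a perfect cube, so E-series; the 4-jet and mu = 7 give E_7. The Hessian of g at 0 has rank 0. Corank 2; j^3 = -x^3 is a perfect cube, so E-series; the 4-jet and mu = 7 give E_7. Both have type E_7, hence right-equivalent.

Yes.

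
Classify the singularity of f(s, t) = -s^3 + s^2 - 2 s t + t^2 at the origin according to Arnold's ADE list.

The Hessian of f at 0 has rank 1. Corank 1: A-series; mu = 2 gives A_2.

A2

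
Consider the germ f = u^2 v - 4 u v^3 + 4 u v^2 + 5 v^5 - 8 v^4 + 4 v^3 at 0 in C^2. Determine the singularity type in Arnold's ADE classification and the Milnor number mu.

Type D_6, Milnor number mu = 6.

The Hessian of f at 0 has rank 0. Corank 2; j^3 = v*(u + 2*v)^2 has shape L^2 M (L != M), so D-series; mu = 6 gives D_6.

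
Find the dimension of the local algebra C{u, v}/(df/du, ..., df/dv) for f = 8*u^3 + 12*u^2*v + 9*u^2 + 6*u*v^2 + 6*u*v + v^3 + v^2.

The Hessian of f at 0 has rank 1. Corank 1: A-series; mu = 2 gives A_2.

2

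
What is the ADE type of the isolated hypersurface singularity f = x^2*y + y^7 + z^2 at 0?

D8

The Hessian of f at 0 is [[0, 0, 0], [0, 0, 0], [0, 0, 2]] with rank 1, so corank 2. A Groebner basis of the Jacobian ideal J(f) in C{x,y,z} is {x^2/7 + y^6, x^3, x*y, z}; counting standard monomials gives mu = 8. Corank 2; j^3 = x^2*y has shape L^2 M (L != M), so D-series; mu = 8 gives D_8.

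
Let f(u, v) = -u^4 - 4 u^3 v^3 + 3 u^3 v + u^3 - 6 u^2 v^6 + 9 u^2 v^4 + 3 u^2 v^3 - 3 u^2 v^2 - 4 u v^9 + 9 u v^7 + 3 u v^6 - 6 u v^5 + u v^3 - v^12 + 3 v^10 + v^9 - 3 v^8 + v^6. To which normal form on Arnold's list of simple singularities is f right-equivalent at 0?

E7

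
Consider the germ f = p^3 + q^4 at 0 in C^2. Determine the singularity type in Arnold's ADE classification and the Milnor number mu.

Type E_6, Milnor number mu = 6.

The Hessian of f at 0 has rank 0. Corank 2; j^3 = p^3 is a perfect cube, so E-series; the 4-jet and mu = 6 give E_6.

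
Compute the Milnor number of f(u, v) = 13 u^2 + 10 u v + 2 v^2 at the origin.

1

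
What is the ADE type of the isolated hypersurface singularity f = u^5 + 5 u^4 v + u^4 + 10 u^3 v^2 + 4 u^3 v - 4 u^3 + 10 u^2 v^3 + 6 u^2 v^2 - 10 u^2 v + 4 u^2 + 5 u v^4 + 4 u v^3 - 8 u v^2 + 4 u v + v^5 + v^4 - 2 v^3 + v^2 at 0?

A_4

The Hessian of f at 0 has rank 1. Corank 1: A-series; mu = 4 gives A_4.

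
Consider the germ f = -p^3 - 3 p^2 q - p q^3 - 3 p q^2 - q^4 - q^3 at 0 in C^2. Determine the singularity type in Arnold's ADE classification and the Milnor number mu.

Type E_{7}, Milnor number mu = 7.

The Hessian of f at 0 has rank 0. Corank 2; j^3 = -(p + q)^3 is a perfect cube, so E-series; the 4-jet and mu = 7 give E_7.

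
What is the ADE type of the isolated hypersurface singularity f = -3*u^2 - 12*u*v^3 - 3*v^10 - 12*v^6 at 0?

A9

The Hessian of f at 0 is [[-6, 0], [0, 0]] with rank 1, so corank 1. A Groebner basis of the Jacobian ideal J(f) in C{u,v} is {u^3, u/2 + v^3}; counting standard monomials gives mu = 9. Corank 1: A-series; mu = 9 gives A_9.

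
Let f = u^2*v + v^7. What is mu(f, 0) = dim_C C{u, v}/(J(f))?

8

The Hessian of f at 0 is [[0, 0], [0, 0]] with rank 0, so corank 2. A Groebner basis of the Jacobian ideal J(f) in C{u,v} is {u^2/7 + v^6, u^3, u*v}; counting standard monomials gives mu = 8. Corank 2; j^3 = u^2*v has shape L^2 M (L != M), so D-series; mu = 8 gives D_8.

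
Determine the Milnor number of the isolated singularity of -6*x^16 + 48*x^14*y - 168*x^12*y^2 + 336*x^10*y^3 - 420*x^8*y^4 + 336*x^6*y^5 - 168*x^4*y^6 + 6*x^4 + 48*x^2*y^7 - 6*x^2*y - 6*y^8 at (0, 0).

9

The Hessian of f at 0 is [[0, 0], [0, 0]] with rank 0, so corank 2. A Groebner basis of the Jacobian ideal J(f) in C{x,y} is {x^2/8 + y^7, x^3, x*y}; counting standard monomials gives mu = 9. Corank 2; j^3 = -6*x^2*y has shape L^2 M (L != M), so D-series; mu = 9 gives D_9.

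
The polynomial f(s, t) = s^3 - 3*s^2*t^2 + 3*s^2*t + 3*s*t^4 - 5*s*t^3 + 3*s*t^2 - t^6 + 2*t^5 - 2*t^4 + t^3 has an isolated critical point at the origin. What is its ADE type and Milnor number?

Type E7, Milnor number mu = 7.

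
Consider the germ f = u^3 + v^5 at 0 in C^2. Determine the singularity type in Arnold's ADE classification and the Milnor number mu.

The Hessian of f at 0 is [[0, 0], [0, 0]] with rank 0, so corank 2. A Groebner basis of the Jacobian ideal J(f) in C{u,v} is {v^4, u^2}; counting standard monomials gives mu = 8. Corank 2; j^3 = u^3 is a perfect cube, so E-series; the 5-jet and mu = 8 give E_8.

Type E_8, Milnor number mu = 8.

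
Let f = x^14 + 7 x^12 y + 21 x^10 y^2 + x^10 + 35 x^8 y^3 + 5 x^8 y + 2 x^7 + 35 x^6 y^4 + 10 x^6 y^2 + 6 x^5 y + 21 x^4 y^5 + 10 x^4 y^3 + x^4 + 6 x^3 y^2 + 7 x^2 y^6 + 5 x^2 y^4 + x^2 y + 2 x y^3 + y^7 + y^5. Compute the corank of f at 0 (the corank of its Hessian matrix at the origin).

The Hessian at 0 is [[0, 0], [0, 0]] of rank 0; hence corank 2.

2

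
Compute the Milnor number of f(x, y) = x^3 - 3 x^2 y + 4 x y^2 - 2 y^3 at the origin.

4

The Hessian of f at 0 is [[0, 0], [0, 0]] with rank 0, so corank 2. A Groebner basis of the Jacobian ideal J(f) in C{x,y} is {y^3, x^2 - 2*y^2/3, x*y - y^2}; counting standard monomials gives mu = 4. Corank 2; j^3 = (x - y)*(x^2 - 2*x*y + 2*y^2) splits into three distinct lines over C (the quadratic factor has nonzero discriminant), so D_4.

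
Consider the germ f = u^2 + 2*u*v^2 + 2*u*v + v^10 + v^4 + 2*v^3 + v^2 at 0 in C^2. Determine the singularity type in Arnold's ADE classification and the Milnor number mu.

Type A_{9}, Milnor number mu = 9.

The Hessian of f at 0 has rank 1. Corank 1: A-series; mu = 9 gives A_9.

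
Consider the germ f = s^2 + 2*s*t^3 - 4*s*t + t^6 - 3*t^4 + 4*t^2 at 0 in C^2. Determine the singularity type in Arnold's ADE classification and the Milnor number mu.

Type A_3, Milnor number mu = 3.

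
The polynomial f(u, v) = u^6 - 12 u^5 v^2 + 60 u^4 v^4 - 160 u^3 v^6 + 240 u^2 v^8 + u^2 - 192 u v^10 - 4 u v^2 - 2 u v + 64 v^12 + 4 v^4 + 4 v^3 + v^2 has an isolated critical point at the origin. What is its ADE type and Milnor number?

Type A_{5}, Milnor number mu = 5.

The Hessian of f at 0 has rank 1. Corank 1: A-series; mu = 5 gives A_5.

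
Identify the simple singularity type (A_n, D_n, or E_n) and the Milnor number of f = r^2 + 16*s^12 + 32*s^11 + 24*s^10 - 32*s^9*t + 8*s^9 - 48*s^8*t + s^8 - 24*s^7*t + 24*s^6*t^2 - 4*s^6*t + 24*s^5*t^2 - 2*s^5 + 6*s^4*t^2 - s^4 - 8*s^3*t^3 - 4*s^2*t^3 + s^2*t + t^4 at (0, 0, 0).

Type D5, Milnor number mu = 5.

The Hessian of f at 0 has rank 1. Corank 2; j^3 = s^2*t has shape L^2 M (L != M), so D-series; mu = 5 gives D_5.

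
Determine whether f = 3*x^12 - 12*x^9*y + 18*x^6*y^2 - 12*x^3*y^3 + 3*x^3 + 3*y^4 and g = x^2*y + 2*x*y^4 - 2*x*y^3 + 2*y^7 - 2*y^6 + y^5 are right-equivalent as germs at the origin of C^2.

No.

The Hessian of f at 0 is [[0, 0], [0, 0]] with rank 0, so corank 2. A Groebner basis of the Jacobian ideal J(f) in C{x,y} is {y^3, x^2}; counting standard monomials gives mu = 6. Corank 2; j^3 = 3*x^3 is a perfect cube, so E-series; the 4-jet and mu = 6 give E_6. The Hessian of g at 0 is [[0, 0], [0, 0]] with rank 0, so corank 2. A Groebner basis of the Jacobian ideal J(g) in C{x,y} is {-x^2/6 + x*y^3 + 4*x*y^2/3 + 7*x*y/6 - 7*y^3/6, x*y + y^4 - y^3, x^3 + x^2/6 - x*y^2/3 - x*y/6 + y^3/6, x^2*y - x^2/3 + 5*x*y^2/3 + 4*x*y/3 - 4*y^3/3}; counting standard monomials gives mu = 8. Corank 2; j^3 = x^2*y has shape L^2 M (L != M), so D-series; mu = 8 gives D_8. f is E_6 but g is D_8, hence not right-equivalent.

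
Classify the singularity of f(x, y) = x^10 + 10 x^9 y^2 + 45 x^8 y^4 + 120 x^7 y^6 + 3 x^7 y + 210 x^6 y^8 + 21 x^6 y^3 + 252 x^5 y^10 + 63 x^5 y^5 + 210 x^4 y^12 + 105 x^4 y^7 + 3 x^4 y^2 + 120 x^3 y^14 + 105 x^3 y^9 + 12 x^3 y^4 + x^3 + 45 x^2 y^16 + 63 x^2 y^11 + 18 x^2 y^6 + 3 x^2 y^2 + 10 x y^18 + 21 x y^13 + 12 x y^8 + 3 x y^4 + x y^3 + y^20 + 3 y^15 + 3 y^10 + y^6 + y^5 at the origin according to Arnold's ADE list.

E_{7}

The Hessian of f at 0 is [[0, 0], [0, 0]] with rank 0, so corank 2. A Groebner basis of the Jacobian ideal J(f) in C{x,y} is {-x^2 + y^4 - y^3/3, x^3, x^2*y + x^2/3 + y^3/9, x^2 + x*y^2 + y^3/3}; counting standard monomials gives mu = 7. Corank 2; j^3 = x^3 is a perfect cube, so E-series; the 4-jet and mu = 7 give E_7.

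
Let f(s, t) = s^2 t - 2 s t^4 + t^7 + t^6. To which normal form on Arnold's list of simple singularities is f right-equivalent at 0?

D7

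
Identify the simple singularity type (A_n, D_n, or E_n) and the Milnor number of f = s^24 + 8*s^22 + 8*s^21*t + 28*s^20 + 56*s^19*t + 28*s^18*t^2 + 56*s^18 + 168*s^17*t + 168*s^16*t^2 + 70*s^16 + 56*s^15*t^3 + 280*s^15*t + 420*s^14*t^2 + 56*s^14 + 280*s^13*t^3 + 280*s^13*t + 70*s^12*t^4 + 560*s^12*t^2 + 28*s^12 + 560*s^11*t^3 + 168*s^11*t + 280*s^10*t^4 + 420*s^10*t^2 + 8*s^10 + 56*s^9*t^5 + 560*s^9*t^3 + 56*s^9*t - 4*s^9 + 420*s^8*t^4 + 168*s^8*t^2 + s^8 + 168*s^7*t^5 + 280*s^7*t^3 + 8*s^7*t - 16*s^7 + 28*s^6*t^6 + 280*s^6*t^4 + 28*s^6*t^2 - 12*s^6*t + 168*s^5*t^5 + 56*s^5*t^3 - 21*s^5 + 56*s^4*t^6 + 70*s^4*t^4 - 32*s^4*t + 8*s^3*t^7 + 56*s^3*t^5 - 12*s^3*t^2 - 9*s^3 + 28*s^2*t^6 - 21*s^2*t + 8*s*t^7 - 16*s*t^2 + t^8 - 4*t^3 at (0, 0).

The Hessian of f at 0 is [[0, 0], [0, 0]] with rank 0, so corank 2. A Groebner basis of the Jacobian ideal J(f) in C{s,t} is {s^2*t^2 - 9*s^2*t/256 - 27*s^2/8 - 3*s*t^2/64 - 27*s*t/4 - t^3/64 - 3*t^2, 81*s^2/8 + s*t^3 + 135*s*t/8 + 27*t^2/4, 81*s^2*t/1024 - 729*s^2/32 + 27*s*t^2/256 - 567*s*t/16 + t^4 + 9*t^3/256 - 27*t^2/2, s^3 + 2*s^2*t + 4*s*t^2/3 + 8*t^3/27}; counting standard monomials gives mu = 9. Corank 2; j^3 = -(s + t)*(3*s + 2*t)^2 has shape L^2 M (L != M), so D-series; mu = 9 gives D_9.

Type D_9, Milnor number mu = 9.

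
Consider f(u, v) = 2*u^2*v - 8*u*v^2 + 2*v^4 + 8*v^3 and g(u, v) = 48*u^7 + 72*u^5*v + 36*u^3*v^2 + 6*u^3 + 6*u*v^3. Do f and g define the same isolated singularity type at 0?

The Hessian of f at 0 has rank 0. Corank 2; j^3 = 2*v*(u - 2*v)^2 has shape L^2 M (L != M), so D-series; mu = 5 gives D_5. The Hessian of g at 0 has rank 0. Corank 2; j^3 = 6*u^3 is a perfect cube, so E-series; the 4-jet and mu = 7 give E_7. f is D_5 but g is E_7, hence not right-equivalent.

No.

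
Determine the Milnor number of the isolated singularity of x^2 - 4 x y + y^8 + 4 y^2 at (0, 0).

7

The Hessian of f at 0 has rank 1. Corank 1: A-series; mu = 7 gives A_7.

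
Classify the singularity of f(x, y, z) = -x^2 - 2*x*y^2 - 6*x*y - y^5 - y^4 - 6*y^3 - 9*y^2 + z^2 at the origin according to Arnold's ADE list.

The Hessian of f at 0 has rank 2. Corank 1: A-series; mu = 4 gives A_4.

A4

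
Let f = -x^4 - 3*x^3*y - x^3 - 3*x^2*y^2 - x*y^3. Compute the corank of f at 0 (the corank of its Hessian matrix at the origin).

Hessian at 0 has rank 0.

2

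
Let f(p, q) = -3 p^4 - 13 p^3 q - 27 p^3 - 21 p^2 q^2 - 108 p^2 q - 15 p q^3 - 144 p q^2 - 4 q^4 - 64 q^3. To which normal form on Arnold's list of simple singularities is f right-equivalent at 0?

E_{7}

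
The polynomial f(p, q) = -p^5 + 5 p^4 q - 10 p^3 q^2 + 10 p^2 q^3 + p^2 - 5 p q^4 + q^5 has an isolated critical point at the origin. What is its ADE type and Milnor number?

Type A_{4}, Milnor number mu = 4.

The Hessian of f at 0 has rank 1. Corank 1: A-series; mu = 4 gives A_4.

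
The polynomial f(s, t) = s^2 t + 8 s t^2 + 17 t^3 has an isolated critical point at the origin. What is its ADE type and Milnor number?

Type D_4, Milnor number mu = 4.

The Hessian of f at 0 is [[0, 0], [0, 0]] with rank 0, so corank 2. A Groebner basis of the Jacobian ideal J(f) in C{s,t} is {t^3, s^2 - 13*t^2, s*t + 4*t^2}; counting standard monomials gives mu = 4. Corank 2; j^3 = t*(s^2 + 8*s*t + 17*t^2) splits into three distinct lines over C (the quadratic factor has nonzero discriminant), so D_4.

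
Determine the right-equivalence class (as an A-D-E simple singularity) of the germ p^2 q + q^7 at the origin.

The Hessian of f at 0 has rank 0. Corank 2; j^3 = p^2*q has shape L^2 M (L != M), so D-series; mu = 8 gives D_8.

D_8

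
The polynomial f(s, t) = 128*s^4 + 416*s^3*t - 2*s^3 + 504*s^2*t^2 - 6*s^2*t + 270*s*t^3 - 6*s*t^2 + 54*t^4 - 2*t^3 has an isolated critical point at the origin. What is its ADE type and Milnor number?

The Hessian of f at 0 has rank 0. Corank 2; j^3 = -2*(s + t)^3 is a perfect cube, so E-series; the 4-jet and mu = 7 give E_7.

Type E7, Milnor number mu = 7.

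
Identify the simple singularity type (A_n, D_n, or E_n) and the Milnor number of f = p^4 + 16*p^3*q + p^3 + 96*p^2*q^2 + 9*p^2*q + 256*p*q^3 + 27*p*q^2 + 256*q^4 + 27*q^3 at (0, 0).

Type E_6, Milnor number mu = 6.

The Hessian of f at 0 has rank 0. Corank 2; j^3 = (p + 3*q)^3 is a perfect cube, so E-series; the 4-jet and mu = 6 give E_6.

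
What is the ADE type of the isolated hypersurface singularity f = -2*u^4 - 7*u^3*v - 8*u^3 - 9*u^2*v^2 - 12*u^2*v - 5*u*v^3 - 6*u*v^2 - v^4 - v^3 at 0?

E7

The Hessian of f at 0 is [[0, 0], [0, 0]] with rank 0, so corank 2. A Groebner basis of the Jacobian ideal J(f) in C{u,v} is {768*u^2 + 768*u*v + v^4 + 8*v^3 + 192*v^2, u^3 + 36*u^2 + 36*u*v + v^3/2 + 9*v^2, u^2*v - 40*u^2 - 40*u*v - 2*v^3/3 - 10*v^2, 32*u^2 + u*v^2 + 32*u*v + 5*v^3/6 + 8*v^2}; counting standard monomials gives mu = 7. Corank 2; j^3 = -(2*u + v)^3 is a perfect cube, so E-series; the 4-jet and mu = 7 give E_7.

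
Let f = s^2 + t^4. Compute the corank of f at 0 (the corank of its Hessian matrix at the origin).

1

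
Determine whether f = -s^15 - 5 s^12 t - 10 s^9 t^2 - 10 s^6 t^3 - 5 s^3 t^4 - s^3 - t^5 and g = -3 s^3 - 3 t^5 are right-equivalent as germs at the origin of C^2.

The Hessian of f at 0 has rank 0. Corank 2; j^3 = -s^3 is a perfect cube, so E-series; the 5-jet and mu = 8 give E_8. The Hessian of g at 0 has rank 0. Corank 2; j^3 = -3*s^3 is a perfect cube, so E-series; the 5-jet and mu = 8 give E_8. Both have type E_8, hence right-equivalent.

Yes.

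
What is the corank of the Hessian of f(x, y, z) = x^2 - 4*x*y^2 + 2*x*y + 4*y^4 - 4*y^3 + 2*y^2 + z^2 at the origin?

The Hessian at 0 is [[2, 2, 0], [2, 4, 0], [0, 0, 2]] of rank 3; hence corank 0.

0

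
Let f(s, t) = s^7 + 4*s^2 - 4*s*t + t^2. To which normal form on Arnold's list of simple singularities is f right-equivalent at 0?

A_{6}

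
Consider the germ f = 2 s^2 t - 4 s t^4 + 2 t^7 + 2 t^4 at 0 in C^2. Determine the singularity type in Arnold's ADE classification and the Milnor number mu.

Type D5, Milnor number mu = 5.

The Hessian of f at 0 has rank 0. Corank 2; j^3 = 2*s^2*t has shape L^2 M (L != M), so D-series; mu = 5 gives D_5.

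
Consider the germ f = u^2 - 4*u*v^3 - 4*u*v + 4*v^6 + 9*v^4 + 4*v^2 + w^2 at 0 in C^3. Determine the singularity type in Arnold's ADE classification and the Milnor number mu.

Type A3, Milnor number mu = 3.

The Hessian of f at 0 has rank 2. Corank 1: A-series; mu = 3 gives A_3.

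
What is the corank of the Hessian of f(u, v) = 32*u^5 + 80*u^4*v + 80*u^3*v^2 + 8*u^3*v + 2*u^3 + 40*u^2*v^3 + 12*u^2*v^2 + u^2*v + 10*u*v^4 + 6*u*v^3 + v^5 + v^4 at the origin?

Hessian at 0 has rank 0.

2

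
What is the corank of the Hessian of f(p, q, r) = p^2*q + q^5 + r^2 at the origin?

2

The Hessian at 0 is [[0, 0, 0], [0, 0, 0], [0, 0, 2]] of rank 1; hence corank 2.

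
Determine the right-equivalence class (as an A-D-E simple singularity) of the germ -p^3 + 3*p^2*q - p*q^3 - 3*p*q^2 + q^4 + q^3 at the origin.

E7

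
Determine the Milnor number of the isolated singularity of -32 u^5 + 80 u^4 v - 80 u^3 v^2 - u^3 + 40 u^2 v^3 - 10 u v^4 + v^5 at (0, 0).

The Hessian of f at 0 is [[0, 0], [0, 0]] with rank 0, so corank 2. A Groebner basis of the Jacobian ideal J(f) in C{u,v} is {v^5, u*v^3 - v^4/8, u^2}; counting standard monomials gives mu = 8. Corank 2; j^3 = -u^3 is a perfect cube, so E-series; the 5-jet and mu = 8 give E_8.

8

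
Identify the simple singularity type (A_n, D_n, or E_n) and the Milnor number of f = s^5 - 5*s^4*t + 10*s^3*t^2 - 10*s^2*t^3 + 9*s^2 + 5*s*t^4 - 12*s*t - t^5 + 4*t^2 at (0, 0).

The Hessian of f at 0 has rank 1. Corank 1: A-series; mu = 4 gives A_4.

Type A_{4}, Milnor number mu = 4.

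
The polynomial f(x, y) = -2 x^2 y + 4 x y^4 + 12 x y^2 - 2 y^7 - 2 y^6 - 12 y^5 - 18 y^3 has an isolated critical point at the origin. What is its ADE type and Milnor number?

The Hessian of f at 0 has rank 0. Corank 2; j^3 = -2*y*(x - 3*y)^2 has shape L^2 M (L != M), so D-series; mu = 7 gives D_7.

Type D_7, Milnor number mu = 7.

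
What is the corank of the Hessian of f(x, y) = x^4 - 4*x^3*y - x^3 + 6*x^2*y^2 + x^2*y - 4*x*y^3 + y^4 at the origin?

The Hessian at 0 is [[0, 0], [0, 0]] of rank 0; hence corank 2.

2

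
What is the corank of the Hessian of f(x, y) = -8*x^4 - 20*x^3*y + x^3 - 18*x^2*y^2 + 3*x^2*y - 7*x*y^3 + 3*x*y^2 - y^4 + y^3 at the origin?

2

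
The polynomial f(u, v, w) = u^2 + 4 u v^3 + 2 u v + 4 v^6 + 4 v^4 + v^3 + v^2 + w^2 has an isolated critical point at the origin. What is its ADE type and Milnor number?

Type A_2, Milnor number mu = 2.

The Hessian of f at 0 has rank 2. Corank 1: A-series; mu = 2 gives A_2.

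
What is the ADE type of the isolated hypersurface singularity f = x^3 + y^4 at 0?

E_{6}

The Hessian of f at 0 has rank 0. Corank 2; j^3 = x^3 is a perfect cube, so E-series; the 4-jet and mu = 6 give E_6.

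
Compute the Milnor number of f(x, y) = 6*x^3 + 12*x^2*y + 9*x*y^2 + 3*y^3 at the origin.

4

The Hessian of f at 0 has rank 0. Corank 2; j^3 = 3*(x + y)*(2*x^2 + 2*x*y + y^2) splits into three distinct lines over C (the quadratic factor has nonzero discriminant), so D_4.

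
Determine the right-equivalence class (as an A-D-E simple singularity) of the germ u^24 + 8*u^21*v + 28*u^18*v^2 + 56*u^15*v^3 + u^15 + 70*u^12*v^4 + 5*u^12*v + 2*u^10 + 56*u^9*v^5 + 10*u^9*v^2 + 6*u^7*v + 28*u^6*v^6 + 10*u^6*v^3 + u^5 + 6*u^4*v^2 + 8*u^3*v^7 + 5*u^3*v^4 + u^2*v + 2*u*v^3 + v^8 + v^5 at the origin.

The Hessian of f at 0 has rank 0. Corank 2; j^3 = u^2*v has shape L^2 M (L != M), so D-series; mu = 9 gives D_9.

D_9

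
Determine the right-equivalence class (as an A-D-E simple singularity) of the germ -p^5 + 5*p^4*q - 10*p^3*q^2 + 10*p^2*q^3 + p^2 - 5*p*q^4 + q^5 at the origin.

A4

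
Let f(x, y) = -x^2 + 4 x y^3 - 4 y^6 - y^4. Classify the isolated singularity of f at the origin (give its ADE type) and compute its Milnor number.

The Hessian of f at 0 has rank 1. Corank 1: A-series; mu = 3 gives A_3.

Type A_{3}, Milnor number mu = 3.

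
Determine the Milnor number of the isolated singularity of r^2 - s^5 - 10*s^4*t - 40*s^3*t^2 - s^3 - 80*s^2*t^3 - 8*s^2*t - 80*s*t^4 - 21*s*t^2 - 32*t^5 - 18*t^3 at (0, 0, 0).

6

The Hessian of f at 0 has rank 1. Corank 2; j^3 = -(s + 2*t)*(s + 3*t)^2 has shape L^2 M (L != M), so D-series; mu = 6 gives D_6.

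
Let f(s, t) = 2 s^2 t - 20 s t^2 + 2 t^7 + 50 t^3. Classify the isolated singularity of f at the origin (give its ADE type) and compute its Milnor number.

The Hessian of f at 0 is [[0, 0], [0, 0]] with rank 0, so corank 2. A Groebner basis of the Jacobian ideal J(f) in C{s,t} is {s^2/7 + t^6 - 25*t^2/7, s^3 - 125*t^3, s*t - 5*t^2}; counting standard monomials gives mu = 8. Corank 2; j^3 = 2*t*(s - 5*t)^2 has shape L^2 M (L != M), so D-series; mu = 8 gives D_8.

Type D8, Milnor number mu = 8.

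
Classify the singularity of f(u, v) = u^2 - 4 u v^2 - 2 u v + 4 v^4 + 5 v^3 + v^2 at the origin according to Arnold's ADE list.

A2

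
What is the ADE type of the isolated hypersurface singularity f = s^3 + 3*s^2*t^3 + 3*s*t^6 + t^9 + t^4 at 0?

E_{6}

The Hessian of f at 0 has rank 0. Corank 2; j^3 = s^3 is a perfect cube, so E-series; the 4-jet and mu = 6 give E_6.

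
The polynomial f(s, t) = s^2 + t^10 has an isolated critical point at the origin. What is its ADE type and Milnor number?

Type A9, Milnor number mu = 9.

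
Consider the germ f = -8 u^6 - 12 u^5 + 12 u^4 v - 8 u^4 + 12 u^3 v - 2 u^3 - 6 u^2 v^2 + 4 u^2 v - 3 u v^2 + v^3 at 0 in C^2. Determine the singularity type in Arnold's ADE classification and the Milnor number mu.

Type D_4, Milnor number mu = 4.

The Hessian of f at 0 has rank 0. Corank 2; j^3 = -(u - v)*(2*u^2 - 2*u*v + v^2) splits into three distinct lines over C (the quadratic factor has nonzero discriminant), so D_4.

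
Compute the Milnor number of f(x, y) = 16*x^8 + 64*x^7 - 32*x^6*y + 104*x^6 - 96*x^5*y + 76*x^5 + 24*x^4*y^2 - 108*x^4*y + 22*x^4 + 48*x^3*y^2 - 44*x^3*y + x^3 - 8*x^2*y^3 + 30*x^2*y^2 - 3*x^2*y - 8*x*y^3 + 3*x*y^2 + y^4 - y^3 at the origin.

6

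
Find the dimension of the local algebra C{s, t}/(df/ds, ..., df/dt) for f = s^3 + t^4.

The Hessian of f at 0 has rank 0. Corank 2; j^3 = s^3 is a perfect cube, so E-series; the 4-jet and mu = 6 give E_6.

6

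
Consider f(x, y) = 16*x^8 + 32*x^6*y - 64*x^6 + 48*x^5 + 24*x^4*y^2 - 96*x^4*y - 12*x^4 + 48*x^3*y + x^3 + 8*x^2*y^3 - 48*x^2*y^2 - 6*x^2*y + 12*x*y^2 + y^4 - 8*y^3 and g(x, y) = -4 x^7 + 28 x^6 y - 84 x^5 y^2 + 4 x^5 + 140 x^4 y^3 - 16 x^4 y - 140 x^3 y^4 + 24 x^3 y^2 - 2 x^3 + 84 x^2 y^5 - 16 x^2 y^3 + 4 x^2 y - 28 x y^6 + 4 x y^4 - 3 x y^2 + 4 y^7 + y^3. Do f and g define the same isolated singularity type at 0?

No.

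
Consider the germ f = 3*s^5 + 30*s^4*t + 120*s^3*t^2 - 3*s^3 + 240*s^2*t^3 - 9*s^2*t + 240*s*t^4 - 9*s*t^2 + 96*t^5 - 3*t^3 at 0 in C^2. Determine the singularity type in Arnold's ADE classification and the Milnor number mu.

Type E8, Milnor number mu = 8.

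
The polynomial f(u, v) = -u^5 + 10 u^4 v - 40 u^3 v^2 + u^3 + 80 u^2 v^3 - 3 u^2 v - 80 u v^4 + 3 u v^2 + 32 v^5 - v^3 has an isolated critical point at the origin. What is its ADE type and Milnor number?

The Hessian of f at 0 has rank 0. Corank 2; j^3 = (u - v)^3 is a perfect cube, so E-series; the 5-jet and mu = 8 give E_8.

Type E_{8}, Milnor number mu = 8.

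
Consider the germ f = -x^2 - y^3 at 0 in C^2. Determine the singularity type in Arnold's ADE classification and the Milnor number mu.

Type A_{2}, Milnor number mu = 2.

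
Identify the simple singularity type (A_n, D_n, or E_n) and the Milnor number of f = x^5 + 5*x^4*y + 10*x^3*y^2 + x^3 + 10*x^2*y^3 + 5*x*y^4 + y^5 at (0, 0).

Type E8, Milnor number mu = 8.

The Hessian of f at 0 has rank 0. Corank 2; j^3 = x^3 is a perfect cube, so E-series; the 5-jet and mu = 8 give E_8.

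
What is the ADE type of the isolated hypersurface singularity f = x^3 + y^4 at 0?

E_6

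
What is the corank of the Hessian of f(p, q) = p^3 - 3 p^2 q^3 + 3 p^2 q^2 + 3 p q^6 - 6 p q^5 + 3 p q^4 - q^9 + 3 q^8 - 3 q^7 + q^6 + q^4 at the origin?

The Hessian at 0 is [[0, 0], [0, 0]] of rank 0; hence corank 2.

2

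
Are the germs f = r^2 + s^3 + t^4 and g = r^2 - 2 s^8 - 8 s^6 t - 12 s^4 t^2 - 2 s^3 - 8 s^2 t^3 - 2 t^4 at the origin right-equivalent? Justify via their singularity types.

The Hessian of f at 0 has rank 1. Corank 2; j^3 = s^3 is a perfect cube, so E-series; the 4-jet and mu = 6 give E_6. The Hessian of g at 0 has rank 1. Corank 2; j^3 = -2*s^3 is a perfect cube, so E-series; the 4-jet and mu = 6 give E_6. Both have type E_6, hence right-equivalent.

Yes.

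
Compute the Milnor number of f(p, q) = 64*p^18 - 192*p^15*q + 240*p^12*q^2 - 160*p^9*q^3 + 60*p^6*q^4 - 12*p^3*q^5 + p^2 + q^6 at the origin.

The Hessian of f at 0 is [[2, 0], [0, 0]] with rank 1, so corank 1. A Groebner basis of the Jacobian ideal J(f) in C{p,q} is {q^5, p}; counting standard monomials gives mu = 5. Corank 1: A-series; mu = 5 gives A_5.

5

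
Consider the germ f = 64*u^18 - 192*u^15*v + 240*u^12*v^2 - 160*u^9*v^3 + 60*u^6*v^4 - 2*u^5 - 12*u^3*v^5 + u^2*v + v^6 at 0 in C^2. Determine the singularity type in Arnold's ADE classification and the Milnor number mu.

The Hessian of f at 0 is [[0, 0], [0, 0]] with rank 0, so corank 2. A Groebner basis of the Jacobian ideal J(f) in C{u,v} is {u^2/6 + v^5, u^3, u*v}; counting standard monomials gives mu = 7. Corank 2; j^3 = u^2*v has shape L^2 M (L != M), so D-series; mu = 7 gives D_7.

Type D_{7}, Milnor number mu = 7.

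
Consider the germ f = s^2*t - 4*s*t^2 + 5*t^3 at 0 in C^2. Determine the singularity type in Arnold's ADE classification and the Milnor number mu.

The Hessian of f at 0 is [[0, 0], [0, 0]] with rank 0, so corank 2. A Groebner basis of the Jacobian ideal J(f) in C{s,t} is {t^3, s^2 - t^2, s*t - 2*t^2}; counting standard monomials gives mu = 4. Corank 2; j^3 = t*(s^2 - 4*s*t + 5*t^2) splits into three distinct lines over C (the quadratic factor has nonzero discriminant), so D_4.

Type D4, Milnor number mu = 4.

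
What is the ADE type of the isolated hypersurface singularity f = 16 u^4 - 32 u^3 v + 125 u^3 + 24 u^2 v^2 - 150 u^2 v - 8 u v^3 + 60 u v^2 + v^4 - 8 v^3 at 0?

E6

The Hessian of f at 0 has rank 0. Corank 2; j^3 = (5*u - 2*v)^3 is a perfect cube, so E-series; the 4-jet and mu = 6 give E_6.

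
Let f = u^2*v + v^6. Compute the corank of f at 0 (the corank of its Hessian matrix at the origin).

2

The Hessian at 0 is [[0, 0], [0, 0]] of rank 0; hence corank 2.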